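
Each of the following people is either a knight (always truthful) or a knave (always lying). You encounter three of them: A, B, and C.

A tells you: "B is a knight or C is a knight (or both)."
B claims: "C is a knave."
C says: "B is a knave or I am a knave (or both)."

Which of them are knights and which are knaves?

A: knight, B: knave, C: knight

Consider A. Suppose A is a knave.
Then no assignment of the remaining roles makes every statement match its speaker's type — contradiction.
So A is a knight.
Consider B. Suppose B is a knight.
Then whichever role C has, C's statement has the wrong truth value — contradiction.
So B is a knave.
With that fixed, C's statement is true, so C is a knight.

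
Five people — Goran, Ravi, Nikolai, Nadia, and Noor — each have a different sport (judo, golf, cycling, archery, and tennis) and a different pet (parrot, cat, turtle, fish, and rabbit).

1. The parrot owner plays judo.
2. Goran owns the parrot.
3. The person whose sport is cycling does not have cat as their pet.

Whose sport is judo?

With clues 1–2, Nadia, Nikolai, Noor, and Ravi are impossible for the one with sport judo.
That leaves Goran.

Goran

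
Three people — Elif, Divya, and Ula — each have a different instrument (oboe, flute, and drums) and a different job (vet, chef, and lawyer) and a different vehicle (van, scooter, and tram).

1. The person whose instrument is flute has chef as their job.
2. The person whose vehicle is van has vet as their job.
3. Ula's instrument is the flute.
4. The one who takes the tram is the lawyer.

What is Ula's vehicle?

With clues 1–3, van is impossible for Ula's vehicle.
With clues 1–4, tram is impossible for Ula's vehicle.
That leaves scooter.

scooter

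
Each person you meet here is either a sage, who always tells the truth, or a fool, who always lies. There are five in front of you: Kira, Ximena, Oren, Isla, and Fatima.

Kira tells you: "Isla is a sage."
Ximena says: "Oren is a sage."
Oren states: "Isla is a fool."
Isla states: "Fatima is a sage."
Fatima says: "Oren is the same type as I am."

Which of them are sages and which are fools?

Consider Kira. Suppose Kira is a sage.
Then no assignment of the remaining roles makes every statement match its speaker's type — contradiction.
So Kira is a fool.
Consider Ximena. Suppose Ximena is a fool.
Then no assignment of the remaining roles makes every statement match its speaker's type — contradiction.
So Ximena is a sage.
Consider Oren. Suppose Oren is a fool.
Then Ximena's statement comes out false, contradicting Ximena being a sage.
So Oren is a sage.
Consider Isla. Suppose Isla is a sage.
Then Kira's statement comes out true, contradicting Kira being a fool.
So Isla is a fool.
Consider Fatima. Suppose Fatima is a sage.
Then Isla's statement comes out true, contradicting Isla being a fool.
So Fatima is a fool.

Kira: fool, Ximena: sage, Oren: sage, Isla: fool, Fatima: fool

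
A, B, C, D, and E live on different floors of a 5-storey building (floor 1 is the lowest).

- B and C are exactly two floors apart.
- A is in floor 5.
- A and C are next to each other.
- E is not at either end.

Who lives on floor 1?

With clues 1–2, A is ruled out for floor 1.
With clues 1–3, B and C are ruled out for floor 1.
With clues 1–4, E is ruled out for floor 1.
So floor 1 is D.

D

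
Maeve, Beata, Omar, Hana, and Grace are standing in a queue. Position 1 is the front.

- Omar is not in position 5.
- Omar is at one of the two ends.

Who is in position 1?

Omar

With clues 1–2, Beata, Grace, Hana, and Maeve are ruled out for position 1.
So position 1 is Omar.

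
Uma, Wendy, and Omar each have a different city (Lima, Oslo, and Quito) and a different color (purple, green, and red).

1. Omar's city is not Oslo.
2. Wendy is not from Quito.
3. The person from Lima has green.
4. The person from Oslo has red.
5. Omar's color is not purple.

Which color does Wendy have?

red

With clues 1–4, purple is impossible for Wendy's color.
With clues 1–5, green is impossible for Wendy's color.
That leaves red.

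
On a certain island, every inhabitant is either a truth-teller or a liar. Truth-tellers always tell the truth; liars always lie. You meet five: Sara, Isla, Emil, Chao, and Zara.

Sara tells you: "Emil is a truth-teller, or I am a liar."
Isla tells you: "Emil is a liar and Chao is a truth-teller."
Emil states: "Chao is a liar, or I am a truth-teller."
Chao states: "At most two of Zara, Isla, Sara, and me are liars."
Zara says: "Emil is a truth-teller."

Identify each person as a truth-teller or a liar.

Sara: truth-teller, Isla: liar, Emil: truth-teller, Chao: truth-teller, Zara: truth-teller

Consider Sara. Suppose Sara is a liar.
Then Sara's own statement would have to be false, but it can't be — contradiction.
So Sara is a truth-teller.
Consider Isla. Suppose Isla is a truth-teller.
Then no assignment of the remaining roles makes every statement match its speaker's type — contradiction.
So Isla is a liar.
Consider Emil. Suppose Emil is a liar.
Then Sara's statement comes out false, contradicting Sara being a truth-teller.
So Emil is a truth-teller.
With that fixed, Zara's statement is true, so Zara is a truth-teller.
With that fixed, Chao's statement is true, so Chao is a truth-teller.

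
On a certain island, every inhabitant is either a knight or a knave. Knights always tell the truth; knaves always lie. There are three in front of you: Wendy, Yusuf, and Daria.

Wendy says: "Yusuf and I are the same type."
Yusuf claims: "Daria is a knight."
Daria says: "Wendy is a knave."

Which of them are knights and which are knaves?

Consider Wendy. Suppose Wendy is a knight.
Then no assignment of the remaining roles makes every statement match its speaker's type — contradiction.
So Wendy is a knave.
With that fixed, Daria's statement is true, so Daria is a knight.
With that fixed, Yusuf's statement is true, so Yusuf is a knight.

Wendy: knave, Yusuf: knight, Daria: knight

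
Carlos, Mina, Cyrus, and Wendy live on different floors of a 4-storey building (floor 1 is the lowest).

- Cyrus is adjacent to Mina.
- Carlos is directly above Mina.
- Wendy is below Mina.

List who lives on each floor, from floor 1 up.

From clues 1–2: Carlos is in {3,4}.
From clues 1–3: Wendy → floor 1, Cyrus → floor 2, Mina → floor 3, Carlos → floor 4.

Wendy, Cyrus, Mina, Carlos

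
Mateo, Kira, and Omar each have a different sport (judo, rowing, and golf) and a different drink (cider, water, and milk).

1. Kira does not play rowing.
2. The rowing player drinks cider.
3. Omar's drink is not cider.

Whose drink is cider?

Mateo

With clues 1–2, Kira is impossible for the one with drink cider.
With clues 1–3, Omar is impossible for the one with drink cider.
That leaves Mateo.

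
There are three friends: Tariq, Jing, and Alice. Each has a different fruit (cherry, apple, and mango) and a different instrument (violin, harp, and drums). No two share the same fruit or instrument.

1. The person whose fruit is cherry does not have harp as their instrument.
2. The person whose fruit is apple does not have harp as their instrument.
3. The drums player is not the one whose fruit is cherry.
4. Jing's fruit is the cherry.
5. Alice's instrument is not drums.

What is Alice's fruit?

mango

With clues 1–4, cherry is impossible for Alice's fruit.
With clues 1–5, apple is impossible for Alice's fruit.
That leaves mango.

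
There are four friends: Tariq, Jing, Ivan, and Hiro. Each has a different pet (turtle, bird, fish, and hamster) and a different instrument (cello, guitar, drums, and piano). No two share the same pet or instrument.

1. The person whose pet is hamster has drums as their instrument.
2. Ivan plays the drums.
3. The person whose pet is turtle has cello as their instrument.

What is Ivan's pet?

hamster

With clues 1–2, bird, fish, and turtle are impossible for Ivan's pet.
That leaves hamster.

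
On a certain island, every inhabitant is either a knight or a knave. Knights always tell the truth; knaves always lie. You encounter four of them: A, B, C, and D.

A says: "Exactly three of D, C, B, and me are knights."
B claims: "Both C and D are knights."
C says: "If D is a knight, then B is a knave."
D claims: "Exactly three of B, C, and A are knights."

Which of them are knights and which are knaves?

Consider A. Suppose A is a knight.
Then no assignment of the remaining roles makes every statement match its speaker's type — contradiction.
So A is a knave.
With that fixed, D's statement is false, so D is a knave.
With that fixed, B's statement is false, so B is a knave.
With that fixed, C's statement is true, so C is a knight.

A: knave, B: knave, C: knight, D: knave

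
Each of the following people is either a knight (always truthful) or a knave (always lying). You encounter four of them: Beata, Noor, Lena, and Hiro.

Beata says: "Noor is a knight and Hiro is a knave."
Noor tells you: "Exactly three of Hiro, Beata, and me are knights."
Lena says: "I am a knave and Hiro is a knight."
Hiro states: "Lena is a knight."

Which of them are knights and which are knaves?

Consider Beata. Suppose Beata is a knight.
Then no assignment of the remaining roles makes every statement match its speaker's type — contradiction.
So Beata is a knave.
With that fixed, Noor's statement is false, so Noor is a knave.
Consider Lena. Suppose Lena is a knight.
Then Lena's own statement would have to be true, but it can't be — contradiction.
So Lena is a knave.
With that fixed, Hiro's statement is false, so Hiro is a knave.

Beata: knave, Noor: knave, Lena: knave, Hiro: knave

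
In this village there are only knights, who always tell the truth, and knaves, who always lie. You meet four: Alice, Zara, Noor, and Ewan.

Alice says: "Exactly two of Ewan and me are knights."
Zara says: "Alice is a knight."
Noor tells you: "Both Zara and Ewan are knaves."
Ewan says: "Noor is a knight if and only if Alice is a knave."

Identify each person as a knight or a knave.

Consider Alice. Suppose Alice is a knave.
Then no assignment of the remaining roles makes every statement match its speaker's type — contradiction.
So Alice is a knight.
With that fixed, Zara's statement is true, so Zara is a knight.
With that fixed, Noor's statement is false, so Noor is a knave.
With that fixed, Ewan's statement is true, so Ewan is a knight.

Alice: knight, Zara: knight, Noor: knave, Ewan: knight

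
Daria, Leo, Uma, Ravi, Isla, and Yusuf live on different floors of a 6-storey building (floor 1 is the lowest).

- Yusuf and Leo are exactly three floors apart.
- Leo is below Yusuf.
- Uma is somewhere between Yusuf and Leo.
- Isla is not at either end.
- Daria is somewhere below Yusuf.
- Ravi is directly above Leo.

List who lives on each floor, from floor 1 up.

From clues 1–2: Leo is in {1,2,3}.
From clues 1–6: Daria → floor 1, Isla → floor 2, Leo → floor 3, Ravi → floor 4, Uma → floor 5, Yusuf → floor 6.

Daria, Isla, Leo, Ravi, Uma, Yusuf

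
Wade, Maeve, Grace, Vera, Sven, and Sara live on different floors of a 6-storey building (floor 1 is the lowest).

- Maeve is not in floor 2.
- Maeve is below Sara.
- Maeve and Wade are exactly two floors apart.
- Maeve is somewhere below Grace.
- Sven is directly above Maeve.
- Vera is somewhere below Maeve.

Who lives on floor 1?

Wade

With clues 1–2, Sara is ruled out for floor 1.
With clues 1–4, Grace is ruled out for floor 1.
With clues 1–5, Sven and Vera are ruled out for floor 1.
With clues 1–6, Maeve is ruled out for floor 1.
So floor 1 is Wade.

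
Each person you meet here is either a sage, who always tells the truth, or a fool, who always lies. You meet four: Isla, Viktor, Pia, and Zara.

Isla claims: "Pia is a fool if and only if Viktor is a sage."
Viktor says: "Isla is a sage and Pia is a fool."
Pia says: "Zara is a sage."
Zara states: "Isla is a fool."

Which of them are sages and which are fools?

Isla: sage, Viktor: sage, Pia: fool, Zara: fool

Consider Isla. Suppose Isla is a fool.
Then no assignment of the remaining roles makes every statement match its speaker's type — contradiction.
So Isla is a sage.
With that fixed, Zara's statement is false, so Zara is a fool.
With that fixed, Pia's statement is false, so Pia is a fool.
With that fixed, Viktor's statement is true, so Viktor is a sage.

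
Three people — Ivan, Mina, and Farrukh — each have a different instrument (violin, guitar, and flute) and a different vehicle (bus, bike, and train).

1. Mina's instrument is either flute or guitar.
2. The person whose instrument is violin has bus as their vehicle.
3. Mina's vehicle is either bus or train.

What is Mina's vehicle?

train

With clues 1–2, bus is impossible for Mina's vehicle.
With clues 1–3, bike is impossible for Mina's vehicle.
That leaves train.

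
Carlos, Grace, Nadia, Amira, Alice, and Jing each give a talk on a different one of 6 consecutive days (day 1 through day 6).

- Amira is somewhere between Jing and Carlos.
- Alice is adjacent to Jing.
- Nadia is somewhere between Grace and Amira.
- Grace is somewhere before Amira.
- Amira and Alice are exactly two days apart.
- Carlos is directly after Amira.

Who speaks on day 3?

Alice

With clues 1–4, Amira is ruled out for day 3.
With clues 1–5, Grace and Jing are ruled out for day 3.
With clues 1–6, Carlos and Nadia are ruled out for day 3.
So day 3 is Alice.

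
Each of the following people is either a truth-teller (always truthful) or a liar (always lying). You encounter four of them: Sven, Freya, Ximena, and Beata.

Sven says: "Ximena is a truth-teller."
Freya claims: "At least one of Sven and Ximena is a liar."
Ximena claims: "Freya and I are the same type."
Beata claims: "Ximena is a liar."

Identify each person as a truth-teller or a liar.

Sven: liar, Freya: truth-teller, Ximena: liar, Beata: truth-teller

Consider Sven. Suppose Sven is a truth-teller.
Then no assignment of the remaining roles makes every statement match its speaker's type — contradiction.
So Sven is a liar.
With that fixed, Freya's statement is true, so Freya is a truth-teller.
Consider Ximena. Suppose Ximena is a truth-teller.
Then Sven's statement comes out true, contradicting Sven being a liar.
So Ximena is a liar.
With that fixed, Beata's statement is true, so Beata is a truth-teller.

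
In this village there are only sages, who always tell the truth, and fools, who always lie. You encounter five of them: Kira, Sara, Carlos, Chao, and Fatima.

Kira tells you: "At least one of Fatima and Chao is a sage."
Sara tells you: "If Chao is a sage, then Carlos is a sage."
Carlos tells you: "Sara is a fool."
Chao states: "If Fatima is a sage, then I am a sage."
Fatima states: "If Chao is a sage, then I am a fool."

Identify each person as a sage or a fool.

Consider Kira. Suppose Kira is a fool.
Then no assignment of the remaining roles makes every statement match its speaker's type — contradiction.
So Kira is a sage.
Consider Sara. Suppose Sara is a fool.
Then no assignment of the remaining roles makes every statement match its speaker's type — contradiction.
So Sara is a sage.
With that fixed, Carlos's statement is false, so Carlos is a fool.
Consider Chao. Suppose Chao is a sage.
Then Sara's statement comes out false, contradicting Sara being a sage.
So Chao is a fool.
With that fixed, Fatima's statement is true, so Fatima is a sage.

Kira: sage, Sara: sage, Carlos: fool, Chao: fool, Fatima: sage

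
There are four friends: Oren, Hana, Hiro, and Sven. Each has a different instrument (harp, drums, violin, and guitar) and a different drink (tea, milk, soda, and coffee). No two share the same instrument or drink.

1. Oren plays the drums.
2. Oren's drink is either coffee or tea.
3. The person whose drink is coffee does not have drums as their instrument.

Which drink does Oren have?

With clues 1–2, milk and soda are impossible for Oren's drink.
With clues 1–3, coffee is impossible for Oren's drink.
That leaves tea.

tea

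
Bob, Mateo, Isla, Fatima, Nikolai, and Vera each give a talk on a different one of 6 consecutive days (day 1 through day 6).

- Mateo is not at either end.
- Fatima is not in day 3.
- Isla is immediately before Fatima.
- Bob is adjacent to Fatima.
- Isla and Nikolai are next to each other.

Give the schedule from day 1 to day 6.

Vera, Mateo, Nikolai, Isla, Fatima, Bob

From clue 1: Mateo is in {2,3,4,5}.
From clues 1–4: Bob is in {3,5,6}.
From clues 1–5: Vera → day 1, Mateo → day 2, Nikolai → day 3, Isla → day 4, Fatima → day 5, Bob → day 6.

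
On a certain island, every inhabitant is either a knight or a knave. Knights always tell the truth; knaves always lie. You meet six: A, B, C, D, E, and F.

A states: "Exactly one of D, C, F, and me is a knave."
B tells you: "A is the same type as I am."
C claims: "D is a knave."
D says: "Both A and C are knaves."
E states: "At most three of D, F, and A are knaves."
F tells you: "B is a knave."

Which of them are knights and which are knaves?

Regardless of anyone's role, E's statement is true, so E is a knight.
Consider A. Suppose A is a knave.
Then whichever role B has, B's statement has the wrong truth value — contradiction.
So A is a knight.
With that fixed, D's statement is false, so D is a knave.
With that fixed, C's statement is true, so C is a knight.
Consider B. Suppose B is a knight.
Then no assignment of the remaining roles makes every statement match its speaker's type — contradiction.
So B is a knave.
With that fixed, F's statement is true, so F is a knight.

A: knight, B: knave, C: knight, D: knave, E: knight, F: knight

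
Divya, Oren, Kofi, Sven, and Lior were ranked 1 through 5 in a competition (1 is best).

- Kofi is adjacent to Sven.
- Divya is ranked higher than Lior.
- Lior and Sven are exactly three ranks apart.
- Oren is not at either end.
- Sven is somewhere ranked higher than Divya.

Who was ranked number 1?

With clues 1–2, Lior is ruled out for rank 1.
With clues 1–4, Oren and Sven are ruled out for rank 1.
With clues 1–5, Divya is ruled out for rank 1.
So rank 1 is Kofi.

Kofi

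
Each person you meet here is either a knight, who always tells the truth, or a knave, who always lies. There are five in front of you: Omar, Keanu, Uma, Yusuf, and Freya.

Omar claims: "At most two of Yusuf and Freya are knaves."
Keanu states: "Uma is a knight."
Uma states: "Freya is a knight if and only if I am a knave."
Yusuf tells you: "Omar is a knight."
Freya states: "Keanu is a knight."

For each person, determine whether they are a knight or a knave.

Regardless of anyone's role, Omar's statement is true, so Omar is a knight.
With that fixed, Yusuf's statement is true, so Yusuf is a knight.
Consider Keanu. Suppose Keanu is a knight.
Then no assignment of the remaining roles makes every statement match its speaker's type — contradiction.
So Keanu is a knave.
With that fixed, Freya's statement is false, so Freya is a knave.
Consider Uma. Suppose Uma is a knight.
Then Keanu's statement comes out true, contradicting Keanu being a knave.
So Uma is a knave.

Omar: knight, Keanu: knave, Uma: knave, Yusuf: knight, Freya: knave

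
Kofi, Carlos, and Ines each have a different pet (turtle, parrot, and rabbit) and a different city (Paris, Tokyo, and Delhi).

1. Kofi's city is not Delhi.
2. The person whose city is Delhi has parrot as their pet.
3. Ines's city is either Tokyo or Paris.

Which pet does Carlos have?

With clues 1–3, rabbit and turtle are impossible for Carlos's pet.
That leaves parrot.

parrot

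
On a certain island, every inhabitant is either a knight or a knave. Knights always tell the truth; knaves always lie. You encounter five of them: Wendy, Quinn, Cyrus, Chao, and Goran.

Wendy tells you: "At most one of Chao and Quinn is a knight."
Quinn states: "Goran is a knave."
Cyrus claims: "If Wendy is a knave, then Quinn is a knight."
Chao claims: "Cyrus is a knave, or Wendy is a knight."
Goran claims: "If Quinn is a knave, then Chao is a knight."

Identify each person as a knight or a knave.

Consider Wendy. Suppose Wendy is a knave.
Then no assignment of the remaining roles makes every statement match its speaker's type — contradiction.
So Wendy is a knight.
With that fixed, Cyrus's statement is true, so Cyrus is a knight.
With that fixed, Chao's statement is true, so Chao is a knight.
With that fixed, Goran's statement is true, so Goran is a knight.
With that fixed, Quinn's statement is false, so Quinn is a knave.

Wendy: knight, Quinn: knave, Cyrus: knight, Chao: knight, Goran: knight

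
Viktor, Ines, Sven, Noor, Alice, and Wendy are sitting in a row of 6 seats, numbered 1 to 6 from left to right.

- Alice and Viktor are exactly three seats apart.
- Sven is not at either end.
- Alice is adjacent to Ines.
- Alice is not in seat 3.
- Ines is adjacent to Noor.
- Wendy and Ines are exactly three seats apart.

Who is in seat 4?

With clues 1–5, Ines, Sven, and Wendy are ruled out for seat 4.
With clues 1–6, Noor and Viktor are ruled out for seat 4.
So seat 4 is Alice.

Alice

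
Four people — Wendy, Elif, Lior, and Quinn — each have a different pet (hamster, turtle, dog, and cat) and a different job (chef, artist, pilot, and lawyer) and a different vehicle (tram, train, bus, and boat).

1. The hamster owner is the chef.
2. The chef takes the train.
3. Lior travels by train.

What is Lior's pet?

With clues 1–3, cat, dog, and turtle are impossible for Lior's pet.
That leaves hamster.

hamster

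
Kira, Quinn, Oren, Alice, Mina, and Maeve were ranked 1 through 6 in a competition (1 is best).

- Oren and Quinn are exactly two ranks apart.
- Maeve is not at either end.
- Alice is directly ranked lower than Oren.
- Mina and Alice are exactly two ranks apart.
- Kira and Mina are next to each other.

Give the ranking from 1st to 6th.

From clues 1–2: Maeve is in {2,3,4,5}.
From clues 1–4: Maeve is in {2,5}.
From clues 1–5: Quinn → rank 1, Maeve → rank 2, Oren → rank 3, Alice → rank 4, Kira → rank 5, Mina → rank 6.

Quinn, Maeve, Oren, Alice, Kira, Mina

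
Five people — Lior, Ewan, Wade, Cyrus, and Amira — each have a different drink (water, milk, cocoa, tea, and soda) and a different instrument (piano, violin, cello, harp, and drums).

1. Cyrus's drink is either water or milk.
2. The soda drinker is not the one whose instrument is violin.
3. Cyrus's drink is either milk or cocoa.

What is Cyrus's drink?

milk

Clue 1 rules out cocoa, soda, and tea for Cyrus's drink.
With clues 1–3, water is impossible for Cyrus's drink.
That leaves milk.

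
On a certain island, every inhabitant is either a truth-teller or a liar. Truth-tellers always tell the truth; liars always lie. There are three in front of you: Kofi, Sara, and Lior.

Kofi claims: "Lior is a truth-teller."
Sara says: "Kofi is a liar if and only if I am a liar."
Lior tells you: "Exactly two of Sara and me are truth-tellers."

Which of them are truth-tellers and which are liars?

Kofi: truth-teller, Sara: truth-teller, Lior: truth-teller

Consider Kofi. Suppose Kofi is a liar.
Then whichever role Sara has, Sara's statement has the wrong truth value — contradiction.
So Kofi is a truth-teller.
Consider Sara. Suppose Sara is a liar.
Then no assignment of the remaining roles makes every statement match its speaker's type — contradiction.
So Sara is a truth-teller.
Consider Lior. Suppose Lior is a liar.
Then Kofi's statement comes out false, contradicting Kofi being a truth-teller.
So Lior is a truth-teller.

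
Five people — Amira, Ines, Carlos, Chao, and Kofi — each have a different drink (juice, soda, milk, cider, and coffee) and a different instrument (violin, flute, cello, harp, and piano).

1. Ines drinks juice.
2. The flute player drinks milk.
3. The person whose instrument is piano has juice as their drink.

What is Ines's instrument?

piano

With clues 1–2, flute is impossible for Ines's instrument.
With clues 1–3, cello, harp, and violin are impossible for Ines's instrument.
That leaves piano.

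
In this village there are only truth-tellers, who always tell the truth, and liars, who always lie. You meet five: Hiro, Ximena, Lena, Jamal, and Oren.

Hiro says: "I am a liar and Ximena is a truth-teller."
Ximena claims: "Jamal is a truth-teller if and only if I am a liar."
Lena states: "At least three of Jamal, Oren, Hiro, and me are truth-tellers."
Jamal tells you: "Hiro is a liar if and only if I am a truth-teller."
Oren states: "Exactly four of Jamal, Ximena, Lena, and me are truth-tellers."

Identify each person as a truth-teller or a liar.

Consider Hiro. Suppose Hiro is a truth-teller.
Then Hiro's own statement would have to be true, but it can't be — contradiction.
So Hiro is a liar.
Consider Ximena. Suppose Ximena is a truth-teller.
Then Hiro's statement comes out true, contradicting Hiro being a liar.
So Ximena is a liar.
With that fixed, Oren's statement is false, so Oren is a liar.
With that fixed, Lena's statement is false, so Lena is a liar.
Consider Jamal. Suppose Jamal is a truth-teller.
Then Ximena's statement comes out true, contradicting Ximena being a liar.
So Jamal is a liar.

Hiro: liar, Ximena: liar, Lena: liar, Jamal: liar, Oren: liar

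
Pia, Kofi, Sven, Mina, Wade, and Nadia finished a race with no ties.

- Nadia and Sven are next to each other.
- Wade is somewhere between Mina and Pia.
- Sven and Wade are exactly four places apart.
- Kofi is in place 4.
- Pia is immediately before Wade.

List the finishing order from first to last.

Pia, Wade, Mina, Kofi, Nadia, Sven

From clues 1–2: Wade is in {2,3,4,5}.
From clues 1–3: Kofi is in {3,4}.
From clues 1–4: Kofi → place 4.
From clues 1–5: Pia → place 1, Wade → place 2, Mina → place 3, Nadia → place 5, Sven → place 6.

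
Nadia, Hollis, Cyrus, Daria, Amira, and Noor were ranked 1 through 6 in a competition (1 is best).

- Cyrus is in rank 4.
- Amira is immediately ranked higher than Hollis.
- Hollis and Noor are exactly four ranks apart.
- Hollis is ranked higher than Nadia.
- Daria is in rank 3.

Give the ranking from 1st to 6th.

Amira, Hollis, Daria, Cyrus, Nadia, Noor

From clue 1: Cyrus → rank 4.
From clues 1–2: Hollis is in {2,3,6}.
From clues 1–3: Hollis is in {2,6}.
From clues 1–4: Amira → rank 1, Hollis → rank 2, Noor → rank 6.
From clues 1–5: Daria → rank 3, Nadia → rank 5.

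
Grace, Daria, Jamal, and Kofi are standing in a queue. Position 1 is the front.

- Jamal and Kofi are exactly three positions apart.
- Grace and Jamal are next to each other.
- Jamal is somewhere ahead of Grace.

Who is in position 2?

With clue 1, Jamal and Kofi are ruled out for position 2.
With clues 1–3, Daria is ruled out for position 2.
So position 2 is Grace.

Grace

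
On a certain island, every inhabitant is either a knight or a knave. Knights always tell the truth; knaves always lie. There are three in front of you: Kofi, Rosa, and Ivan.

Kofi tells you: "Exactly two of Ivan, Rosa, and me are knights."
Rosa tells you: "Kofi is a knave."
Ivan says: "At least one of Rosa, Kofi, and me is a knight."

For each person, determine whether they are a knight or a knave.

Consider Kofi. Suppose Kofi is a knave.
Then no assignment of the remaining roles makes every statement match its speaker's type — contradiction.
So Kofi is a knight.
With that fixed, Rosa's statement is false, so Rosa is a knave.
With that fixed, Ivan's statement is true, so Ivan is a knight.

Kofi: knight, Rosa: knave, Ivan: knight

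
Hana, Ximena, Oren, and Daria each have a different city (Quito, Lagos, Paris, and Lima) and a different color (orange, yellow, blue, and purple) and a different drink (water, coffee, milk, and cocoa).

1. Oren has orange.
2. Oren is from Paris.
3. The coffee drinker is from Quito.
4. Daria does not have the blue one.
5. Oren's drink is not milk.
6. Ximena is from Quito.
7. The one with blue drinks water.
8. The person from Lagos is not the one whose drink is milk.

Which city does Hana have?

With clues 1–2, Paris is impossible for Hana's city.
With clues 1–6, Quito is impossible for Hana's city.
With clues 1–8, Lima is impossible for Hana's city.
That leaves Lagos.

Lagos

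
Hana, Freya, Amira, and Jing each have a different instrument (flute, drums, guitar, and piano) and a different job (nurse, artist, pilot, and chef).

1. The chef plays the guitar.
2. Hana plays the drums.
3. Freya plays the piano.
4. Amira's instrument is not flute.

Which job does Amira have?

chef

With clues 1–4, artist, nurse, and pilot are impossible for Amira's job.
That leaves chef.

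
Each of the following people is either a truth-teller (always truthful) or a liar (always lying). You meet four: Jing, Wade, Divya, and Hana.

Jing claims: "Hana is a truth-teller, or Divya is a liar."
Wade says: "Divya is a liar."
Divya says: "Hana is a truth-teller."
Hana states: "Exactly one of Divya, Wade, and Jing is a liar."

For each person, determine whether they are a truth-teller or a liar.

Consider Jing. Suppose Jing is a liar.
Then no assignment of the remaining roles makes every statement match its speaker's type — contradiction.
So Jing is a truth-teller.
Consider Wade. Suppose Wade is a truth-teller.
Then no assignment of the remaining roles makes every statement match its speaker's type — contradiction.
So Wade is a liar.
Consider Divya. Suppose Divya is a liar.
Then Wade's statement comes out true, contradicting Wade being a liar.
So Divya is a truth-teller.
With that fixed, Hana's statement is true, so Hana is a truth-teller.

Jing: truth-teller, Wade: liar, Divya: truth-teller, Hana: truth-teller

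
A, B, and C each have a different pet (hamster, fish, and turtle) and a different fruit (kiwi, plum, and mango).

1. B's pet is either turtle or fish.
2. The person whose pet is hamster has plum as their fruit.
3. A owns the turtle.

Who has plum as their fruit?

With clues 1–2, B is impossible for the one with fruit plum.
With clues 1–3, A is impossible for the one with fruit plum.
That leaves C.

C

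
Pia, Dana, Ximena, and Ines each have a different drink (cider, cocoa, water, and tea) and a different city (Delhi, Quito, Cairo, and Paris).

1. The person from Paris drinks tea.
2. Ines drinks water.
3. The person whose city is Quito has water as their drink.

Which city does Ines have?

With clues 1–2, Paris is impossible for Ines's city.
With clues 1–3, Cairo and Delhi are impossible for Ines's city.
That leaves Quito.

Quito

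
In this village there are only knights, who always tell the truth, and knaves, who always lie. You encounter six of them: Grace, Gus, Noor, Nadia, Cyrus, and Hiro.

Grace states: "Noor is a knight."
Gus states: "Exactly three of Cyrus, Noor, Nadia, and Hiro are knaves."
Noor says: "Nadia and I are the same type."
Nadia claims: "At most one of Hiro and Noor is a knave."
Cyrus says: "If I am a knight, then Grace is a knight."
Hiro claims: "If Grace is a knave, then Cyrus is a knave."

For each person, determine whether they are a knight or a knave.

Grace: knight, Gus: knave, Noor: knight, Nadia: knight, Cyrus: knight, Hiro: knight

Consider Grace. Suppose Grace is a knave.
Then whichever role Cyrus has, Cyrus's statement has the wrong truth value — contradiction.
So Grace is a knight.
With that fixed, Cyrus's statement is true, so Cyrus is a knight.
With that fixed, Hiro's statement is true, so Hiro is a knight.
With that fixed, Gus's statement is false, so Gus is a knave.
With that fixed, Nadia's statement is true, so Nadia is a knight.
Consider Noor. Suppose Noor is a knave.
Then Grace's statement comes out false, contradicting Grace being a knight.
So Noor is a knight.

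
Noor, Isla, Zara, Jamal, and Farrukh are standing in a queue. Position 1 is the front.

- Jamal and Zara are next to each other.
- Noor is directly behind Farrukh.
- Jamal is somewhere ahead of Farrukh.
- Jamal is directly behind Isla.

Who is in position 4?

Farrukh

With clues 1–2, Isla is ruled out for position 4.
With clues 1–3, Jamal and Zara are ruled out for position 4.
With clues 1–4, Noor is ruled out for position 4.
So position 4 is Farrukh.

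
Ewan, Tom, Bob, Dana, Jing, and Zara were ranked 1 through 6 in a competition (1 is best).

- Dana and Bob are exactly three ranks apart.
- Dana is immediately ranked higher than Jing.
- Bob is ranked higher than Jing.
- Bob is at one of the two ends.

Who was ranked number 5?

With clues 1–3, Bob, Ewan, Tom, and Zara are ruled out for rank 5.
With clues 1–4, Dana is ruled out for rank 5.
So rank 5 is Jing.

Jing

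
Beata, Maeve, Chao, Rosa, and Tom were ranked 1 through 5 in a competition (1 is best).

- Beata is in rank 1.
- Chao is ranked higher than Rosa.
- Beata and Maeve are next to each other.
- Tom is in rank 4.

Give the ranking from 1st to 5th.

Beata, Maeve, Chao, Tom, Rosa

From clue 1: Beata → rank 1.
From clues 1–2: Chao is in {2,3,4}.
From clues 1–3: Maeve → rank 2.
From clues 1–4: Chao → rank 3, Tom → rank 4, Rosa → rank 5.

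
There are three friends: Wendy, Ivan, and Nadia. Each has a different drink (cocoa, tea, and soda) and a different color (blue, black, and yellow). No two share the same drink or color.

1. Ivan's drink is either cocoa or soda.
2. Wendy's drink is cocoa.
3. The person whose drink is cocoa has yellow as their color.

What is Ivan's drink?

soda

Clue 1 rules out tea for Ivan's drink.
With clues 1–2, cocoa is impossible for Ivan's drink.
That leaves soda.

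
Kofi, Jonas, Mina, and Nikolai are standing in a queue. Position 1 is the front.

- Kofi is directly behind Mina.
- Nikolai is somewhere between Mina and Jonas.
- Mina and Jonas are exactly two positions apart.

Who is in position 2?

Nikolai

With clues 1–2, Jonas and Mina are ruled out for position 2.
With clues 1–3, Kofi is ruled out for position 2.
So position 2 is Nikolai.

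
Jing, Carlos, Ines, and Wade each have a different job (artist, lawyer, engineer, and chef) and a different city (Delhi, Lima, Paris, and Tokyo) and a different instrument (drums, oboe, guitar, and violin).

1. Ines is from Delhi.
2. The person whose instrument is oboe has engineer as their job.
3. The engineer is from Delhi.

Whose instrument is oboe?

Ines

With clues 1–3, Carlos, Jing, and Wade are impossible for the one with instrument oboe.
That leaves Ines.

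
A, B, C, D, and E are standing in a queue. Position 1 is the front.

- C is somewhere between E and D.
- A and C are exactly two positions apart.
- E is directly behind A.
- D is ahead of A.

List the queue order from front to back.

D, C, B, A, E

From clue 1: C is in {2,3,4}.
From clues 1–3: A is in {1,2,4}.
From clues 1–4: D → position 1, C → position 2, B → position 3, A → position 4, E → position 5.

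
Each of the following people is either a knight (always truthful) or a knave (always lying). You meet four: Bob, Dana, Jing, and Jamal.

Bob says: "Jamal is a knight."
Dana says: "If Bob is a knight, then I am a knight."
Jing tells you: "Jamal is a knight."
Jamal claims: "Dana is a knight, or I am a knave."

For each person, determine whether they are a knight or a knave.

Consider Bob. Suppose Bob is a knave.
Then no assignment of the remaining roles makes every statement match its speaker's type — contradiction.
So Bob is a knight.
Consider Dana. Suppose Dana is a knave.
Then whichever role Jamal has, Jamal's statement has the wrong truth value — contradiction.
So Dana is a knight.
With that fixed, Jamal's statement is true, so Jamal is a knight.
With that fixed, Jing's statement is true, so Jing is a knight.

Bob: knight, Dana: knight, Jing: knight, Jamal: knight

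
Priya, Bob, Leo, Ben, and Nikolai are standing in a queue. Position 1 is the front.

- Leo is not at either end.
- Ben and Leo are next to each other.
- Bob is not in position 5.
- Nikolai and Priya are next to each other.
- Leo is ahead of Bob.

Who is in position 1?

With clue 1, Leo is ruled out for position 1.
With clues 1–5, Bob, Nikolai, and Priya are ruled out for position 1.
So position 1 is Ben.

Ben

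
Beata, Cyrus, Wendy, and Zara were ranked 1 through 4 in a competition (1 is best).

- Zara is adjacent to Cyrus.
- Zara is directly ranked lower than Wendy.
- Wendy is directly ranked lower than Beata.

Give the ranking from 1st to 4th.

Beata, Wendy, Zara, Cyrus

From clues 1–2: Beata is in {1,4}.
From clues 1–3: Beata → rank 1, Wendy → rank 2, Zara → rank 3, Cyrus → rank 4.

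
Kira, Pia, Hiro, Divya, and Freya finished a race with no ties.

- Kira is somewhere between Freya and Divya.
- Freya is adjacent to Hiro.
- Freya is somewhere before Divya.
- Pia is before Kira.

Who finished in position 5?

With clue 1, Kira is ruled out for place 5.
With clues 1–3, Freya and Hiro are ruled out for place 5.
With clues 1–4, Pia is ruled out for place 5.
So place 5 is Divya.

Divya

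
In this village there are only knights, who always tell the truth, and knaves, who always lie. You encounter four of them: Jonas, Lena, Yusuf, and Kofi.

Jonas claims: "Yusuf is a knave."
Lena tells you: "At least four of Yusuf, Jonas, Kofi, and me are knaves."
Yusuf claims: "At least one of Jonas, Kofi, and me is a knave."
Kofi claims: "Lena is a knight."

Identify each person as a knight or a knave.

Consider Jonas. Suppose Jonas is a knight.
Then no assignment of the remaining roles makes every statement match its speaker's type — contradiction.
So Jonas is a knave.
With that fixed, Yusuf's statement is true, so Yusuf is a knight.
With that fixed, Lena's statement is false, so Lena is a knave.
With that fixed, Kofi's statement is false, so Kofi is a knave.

Jonas: knave, Lena: knave, Yusuf: knight, Kofi: knave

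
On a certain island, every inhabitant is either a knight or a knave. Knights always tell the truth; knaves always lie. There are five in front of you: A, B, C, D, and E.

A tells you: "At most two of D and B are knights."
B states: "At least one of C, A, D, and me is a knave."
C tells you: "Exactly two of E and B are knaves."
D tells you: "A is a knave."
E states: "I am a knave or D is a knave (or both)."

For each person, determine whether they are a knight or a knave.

A: knight, B: knight, C: knave, D: knave, E: knight

Regardless of anyone's role, A's statement is true, so A is a knight.
With that fixed, D's statement is false, so D is a knave.
With that fixed, E's statement is true, so E is a knight.
With that fixed, B's statement is true, so B is a knight.
With that fixed, C's statement is false, so C is a knave.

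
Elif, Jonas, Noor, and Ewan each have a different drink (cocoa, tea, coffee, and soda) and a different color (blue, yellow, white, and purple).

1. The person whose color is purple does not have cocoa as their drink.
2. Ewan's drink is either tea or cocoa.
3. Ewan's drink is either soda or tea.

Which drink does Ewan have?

With clues 1–2, coffee and soda are impossible for Ewan's drink.
With clues 1–3, cocoa is impossible for Ewan's drink.
That leaves tea.

tea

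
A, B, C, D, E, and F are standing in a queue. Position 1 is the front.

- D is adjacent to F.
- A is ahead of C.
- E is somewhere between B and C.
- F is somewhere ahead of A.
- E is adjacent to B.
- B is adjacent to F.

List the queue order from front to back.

D, F, B, E, A, C

From clues 1–2: A is in {1,2,3,4,5}.
From clues 1–3: C is in {2,4,6}.
From clues 1–4: C is in {4,6}.
From clues 1–5: A is in {3,5}.
From clues 1–6: D → position 1, F → position 2, B → position 3, E → position 4, A → position 5, C → position 6.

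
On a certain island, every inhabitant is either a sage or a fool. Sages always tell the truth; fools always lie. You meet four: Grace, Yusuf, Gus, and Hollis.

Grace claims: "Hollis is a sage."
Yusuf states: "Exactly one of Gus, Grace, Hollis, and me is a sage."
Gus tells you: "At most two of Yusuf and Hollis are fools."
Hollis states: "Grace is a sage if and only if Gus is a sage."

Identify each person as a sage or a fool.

Grace: sage, Yusuf: fool, Gus: sage, Hollis: sage

Regardless of anyone's role, Gus's statement is true, so Gus is a sage.
Consider Grace. Suppose Grace is a fool.
Then no assignment of the remaining roles makes every statement match its speaker's type — contradiction.
So Grace is a sage.
With that fixed, Yusuf's statement is false, so Yusuf is a fool.
With that fixed, Hollis's statement is true, so Hollis is a sage.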